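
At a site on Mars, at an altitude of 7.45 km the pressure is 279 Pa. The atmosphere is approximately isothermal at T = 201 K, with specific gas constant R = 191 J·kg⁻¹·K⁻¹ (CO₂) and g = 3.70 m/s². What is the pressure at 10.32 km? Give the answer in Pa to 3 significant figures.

P ≈ 212 Pa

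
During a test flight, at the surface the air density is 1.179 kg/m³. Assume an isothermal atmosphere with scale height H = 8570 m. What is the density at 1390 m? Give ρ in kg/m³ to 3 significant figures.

ρ ≈ 1.00 kg/m³

In an isothermal atmosphere, density decays like pressure: ρ = ρ₀ exp(−z/H).
z/H = 1390.0/8570.0 = 0.16219; exp(−0.16219) = 0.85028.
ρ = 1.179 × 0.85028 = 1.0025 kg/m³.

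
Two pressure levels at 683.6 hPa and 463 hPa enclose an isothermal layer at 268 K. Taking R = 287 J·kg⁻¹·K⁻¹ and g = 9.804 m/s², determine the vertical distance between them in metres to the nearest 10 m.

Δz ≈ 3060 m

Hypsometric equation: Δz = (R T̄/g) ln(P₁/P₂).
R T̄/g = 287 × 268 / 9.804 = 7845.4 m.
ln(683.6/463) = ln(1.4765) = 0.38967.
Δz = 7845.4 × 0.38967 = 3057.1 m.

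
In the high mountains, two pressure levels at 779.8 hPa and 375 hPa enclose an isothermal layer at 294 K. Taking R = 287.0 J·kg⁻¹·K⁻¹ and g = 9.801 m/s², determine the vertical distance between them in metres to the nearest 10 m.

Hypsometric equation: Δz = (R T̄/g) ln(P₁/P₂).
R T̄/g = 287.0 × 294 / 9.801 = 8609.1 m.
ln(779.8/375) = ln(2.0795) = 0.73213.
Δz = 8609.1 × 0.73213 = 6303.0 m.

Δz ≈ 6300 m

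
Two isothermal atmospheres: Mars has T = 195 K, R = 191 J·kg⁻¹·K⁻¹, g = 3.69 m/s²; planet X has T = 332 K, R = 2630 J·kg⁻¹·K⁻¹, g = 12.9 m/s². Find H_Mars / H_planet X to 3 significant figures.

H = RT/g for each body.
H_Mars = 191 × 195 / 3.69 = 10093 m.
H_planet X = 2630 × 332 / 12.9 = 67687 m.
H_Mars/H_planet X = 10093/67687 = 0.14911.

H_Mars/H_planet X ≈ 0.149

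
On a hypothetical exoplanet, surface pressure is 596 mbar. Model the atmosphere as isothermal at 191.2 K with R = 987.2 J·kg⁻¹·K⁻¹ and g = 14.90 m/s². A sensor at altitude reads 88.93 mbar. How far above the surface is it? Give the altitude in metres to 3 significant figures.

Scale height: H = RT/g = 987.2 × 191.2 / 14.90 = 12668 m.
Invert the barometric formula: z = H ln(P₀/P).
P₀/P = 596/88.93 = 6.7019; ln(6.7019) = 1.9024.
z = 12668 × 1.9024 = 24100 m.

z ≈ 24100 m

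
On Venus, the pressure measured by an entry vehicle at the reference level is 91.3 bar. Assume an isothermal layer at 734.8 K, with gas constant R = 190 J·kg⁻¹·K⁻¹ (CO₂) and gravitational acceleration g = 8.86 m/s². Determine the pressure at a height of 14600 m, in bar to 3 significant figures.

Scale height: H = RT/g = 190 × 734.8 / 8.86 = 15758 m.
Barometric formula: P = P₀ exp(−z/H).
z/H = 14600/15758 = 0.92651; exp(−0.92651) = 0.39593.
P = 91.3 × 0.39593 = 36.148 bar.

P ≈ 36.1 bar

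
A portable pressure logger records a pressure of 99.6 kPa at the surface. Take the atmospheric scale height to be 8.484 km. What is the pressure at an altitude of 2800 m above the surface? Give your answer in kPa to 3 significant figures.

P ≈ 71.6 kPa

Barometric formula: P = P₀ exp(−z/H).
z/H = 2800.0/8484.0 = 0.33003; exp(−0.33003) = 0.71890.
P = 99.6 × 0.71890 = 71.602 kPa.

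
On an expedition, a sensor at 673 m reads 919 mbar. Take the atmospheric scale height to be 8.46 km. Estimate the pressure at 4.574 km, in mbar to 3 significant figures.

P ≈ 580 mbar

Between two levels, P₂ = P₁ exp(−Δz/H) with Δz = z₂ − z₁.
Δz = 4574.0 − 673.00 = 3901.0 m; Δz/H = 3901.0/8460.0 = 0.46111.
P₂ = 919 × exp(−0.46111) = 919 × 0.63058 = 579.50 mbar.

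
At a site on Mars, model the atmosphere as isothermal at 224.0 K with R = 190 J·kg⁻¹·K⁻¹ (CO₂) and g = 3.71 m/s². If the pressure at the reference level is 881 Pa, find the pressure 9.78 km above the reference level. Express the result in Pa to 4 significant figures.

Scale height: H = RT/g = 190 × 224.0 / 3.71 = 11472 m.
Barometric formula: P = P₀ exp(−z/H).
z/H = 9780.0/11472 = 0.85251; exp(−0.85251) = 0.42634.
P = 881 × 0.42634 = 375.61 Pa.

P ≈ 375.6 Pa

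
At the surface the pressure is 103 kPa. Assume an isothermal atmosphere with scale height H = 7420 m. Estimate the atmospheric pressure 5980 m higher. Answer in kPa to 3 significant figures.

P ≈ 46.0 kPa

Barometric formula: P = P₀ exp(−z/H).
z/H = 5980.0/7420.0 = 0.80593; exp(−0.80593) = 0.44667.
P = 103 × 0.44667 = 46.007 kPa.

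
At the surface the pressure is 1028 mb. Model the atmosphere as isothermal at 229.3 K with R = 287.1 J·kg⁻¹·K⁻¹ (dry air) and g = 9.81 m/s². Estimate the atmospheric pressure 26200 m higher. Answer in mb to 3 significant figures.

P ≈ 20.7 mb

Scale height: H = RT/g = 287.1 × 229.3 / 9.81 = 6710.7 m.
Barometric formula: P = P₀ exp(−z/H).
z/H = 26200/6710.7 = 3.9042; exp(−3.9042) = 0.020157.
P = 1028 × 0.020157 = 20.721 mb.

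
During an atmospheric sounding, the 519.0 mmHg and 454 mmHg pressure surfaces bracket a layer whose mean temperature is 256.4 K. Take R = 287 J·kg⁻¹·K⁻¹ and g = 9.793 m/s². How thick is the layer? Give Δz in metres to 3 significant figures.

Δz ≈ 1010 m

Hypsometric equation: Δz = (R T̄/g) ln(P₁/P₂).
R T̄/g = 287 × 256.4 / 9.793 = 7514.2 m.
ln(519.0/454) = ln(1.1432) = 0.13383.
Δz = 7514.2 × 0.13383 = 1005.6 m.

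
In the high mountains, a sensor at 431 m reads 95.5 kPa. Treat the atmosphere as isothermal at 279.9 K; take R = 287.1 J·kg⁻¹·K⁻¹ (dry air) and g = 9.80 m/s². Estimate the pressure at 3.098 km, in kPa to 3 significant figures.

P ≈ 69.0 kPa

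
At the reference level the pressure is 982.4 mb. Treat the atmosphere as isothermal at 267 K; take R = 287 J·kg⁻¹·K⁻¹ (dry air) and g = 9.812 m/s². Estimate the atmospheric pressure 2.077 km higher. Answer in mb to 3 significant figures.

P ≈ 753 mb

Scale height: H = RT/g = 287 × 267 / 9.812 = 7809.7 m.
Barometric formula: P = P₀ exp(−z/H).
z/H = 2077.0/7809.7 = 0.26595; exp(−0.26595) = 0.76648.
P = 982.4 × 0.76648 = 752.99 mb.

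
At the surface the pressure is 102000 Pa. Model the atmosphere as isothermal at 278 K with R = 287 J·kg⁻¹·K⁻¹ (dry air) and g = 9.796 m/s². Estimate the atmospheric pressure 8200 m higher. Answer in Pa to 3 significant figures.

P ≈ 37300 Pa

Scale height: H = RT/g = 287 × 278 / 9.796 = 8144.8 m.
Barometric formula: P = P₀ exp(−z/H).
z/H = 8200.0/8144.8 = 1.0068; exp(−1.0068) = 0.36539.
P = 102000 × 0.36539 = 37270 Pa.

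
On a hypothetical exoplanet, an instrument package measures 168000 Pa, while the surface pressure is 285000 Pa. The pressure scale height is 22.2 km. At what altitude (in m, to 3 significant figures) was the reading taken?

z ≈ 11700 m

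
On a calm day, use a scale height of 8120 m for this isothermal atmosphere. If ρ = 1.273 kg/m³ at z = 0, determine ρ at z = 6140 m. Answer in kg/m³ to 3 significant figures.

ρ ≈ 0.598 kg/m³

In an isothermal atmosphere, density decays like pressure: ρ = ρ₀ exp(−z/H).
z/H = 6140.0/8120.0 = 0.75616; exp(−0.75616) = 0.46947.
ρ = 1.273 × 0.46947 = 0.59764 kg/m³.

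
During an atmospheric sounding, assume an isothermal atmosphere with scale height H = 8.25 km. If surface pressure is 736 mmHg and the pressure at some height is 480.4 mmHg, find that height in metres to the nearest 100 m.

Invert the barometric formula: z = H ln(P₀/P).
P₀/P = 736/480.4 = 1.5321; ln(1.5321) = 0.42664.
z = 8250.0 × 0.42664 = 3519.8 m.

z ≈ 3500 m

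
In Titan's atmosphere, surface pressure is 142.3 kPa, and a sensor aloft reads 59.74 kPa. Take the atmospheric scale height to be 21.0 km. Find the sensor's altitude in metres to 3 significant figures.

Invert the barometric formula: z = H ln(P₀/P).
P₀/P = 142.3/59.74 = 2.3820; ln(2.3820) = 0.86794.
z = 21000 × 0.86794 = 18227 m.

z ≈ 18200 m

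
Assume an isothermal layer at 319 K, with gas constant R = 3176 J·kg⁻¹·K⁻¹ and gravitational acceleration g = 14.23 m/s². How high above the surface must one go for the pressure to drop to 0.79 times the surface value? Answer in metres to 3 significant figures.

z ≈ 16800 m

Scale height: H = RT/g = 3176 × 319 / 14.23 = 71198 m.
Set P/P₀ = exp(−z/H) = 0.79, so z = −H ln(0.79).
−ln(0.79) = 0.23572; z = 71198 × 0.23572 = 16783 m.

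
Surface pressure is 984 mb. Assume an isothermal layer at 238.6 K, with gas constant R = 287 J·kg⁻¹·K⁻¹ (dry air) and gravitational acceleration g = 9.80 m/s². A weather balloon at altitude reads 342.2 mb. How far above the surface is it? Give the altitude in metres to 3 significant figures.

z ≈ 7380 m

Scale height: H = RT/g = 287 × 238.6 / 9.80 = 6987.6 m.
Invert the barometric formula: z = H ln(P₀/P).
P₀/P = 984/342.2 = 2.8755; ln(2.8755) = 1.0562.
z = 6987.6 × 1.0562 = 7380.3 m.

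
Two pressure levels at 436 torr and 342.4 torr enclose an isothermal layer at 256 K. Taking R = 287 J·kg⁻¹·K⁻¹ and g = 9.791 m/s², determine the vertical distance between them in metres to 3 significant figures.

Hypsometric equation: Δz = (R T̄/g) ln(P₁/P₂).
R T̄/g = 287 × 256 / 9.791 = 7504.0 m.
ln(436/342.4) = ln(1.2734) = 0.24169.
Δz = 7504.0 × 0.24169 = 1813.6 m.

Δz ≈ 1810 m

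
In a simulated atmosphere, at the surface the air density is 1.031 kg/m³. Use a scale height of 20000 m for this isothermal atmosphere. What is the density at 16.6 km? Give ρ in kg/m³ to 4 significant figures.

ρ ≈ 0.4496 kg/m³

In an isothermal atmosphere, density decays like pressure: ρ = ρ₀ exp(−z/H).
z/H = 16600/20000 = 0.83000; exp(−0.83000) = 0.43605.
ρ = 1.031 × 0.43605 = 0.44957 kg/m³.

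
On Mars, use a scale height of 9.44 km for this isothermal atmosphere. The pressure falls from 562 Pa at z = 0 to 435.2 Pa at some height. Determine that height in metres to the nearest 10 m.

Invert the barometric formula: z = H ln(P₀/P).
P₀/P = 562/435.2 = 1.2914; ln(1.2914) = 0.25573.
z = 9440.0 × 0.25573 = 2414.1 m.

z ≈ 2410 m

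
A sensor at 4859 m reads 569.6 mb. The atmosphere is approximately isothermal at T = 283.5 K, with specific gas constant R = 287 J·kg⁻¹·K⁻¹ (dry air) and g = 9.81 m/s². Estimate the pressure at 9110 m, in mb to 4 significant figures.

Scale height: H = RT/g = 287 × 283.5 / 9.81 = 8294.0 m.
Between two levels, P₂ = P₁ exp(−Δz/H) with Δz = z₂ − z₁.
Δz = 9110.0 − 4859.0 = 4251.0 m; Δz/H = 4251.0/8294.0 = 0.51254.
P₂ = 569.6 × exp(−0.51254) = 569.6 × 0.59897 = 341.17 mb.

P ≈ 341.2 mb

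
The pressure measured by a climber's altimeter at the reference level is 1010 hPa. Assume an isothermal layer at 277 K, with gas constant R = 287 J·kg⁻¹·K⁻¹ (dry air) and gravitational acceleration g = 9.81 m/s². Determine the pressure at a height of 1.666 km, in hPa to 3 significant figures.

P ≈ 822 hPa

Scale height: H = RT/g = 287 × 277 / 9.81 = 8103.9 m.
Barometric formula: P = P₀ exp(−z/H).
z/H = 1666.0/8103.9 = 0.20558; exp(−0.20558) = 0.81417.
P = 1010 × 0.81417 = 822.31 hPa.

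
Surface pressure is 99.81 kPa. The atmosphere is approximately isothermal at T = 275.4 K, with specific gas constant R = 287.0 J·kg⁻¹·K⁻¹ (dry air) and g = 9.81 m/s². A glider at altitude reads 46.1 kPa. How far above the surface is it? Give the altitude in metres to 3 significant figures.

Scale height: H = RT/g = 287.0 × 275.4 / 9.81 = 8057.1 m.
Invert the barometric formula: z = H ln(P₀/P).
P₀/P = 99.81/46.1 = 2.1651; ln(2.1651) = 0.77247.
z = 8057.1 × 0.77247 = 6223.9 m.

z ≈ 6220 m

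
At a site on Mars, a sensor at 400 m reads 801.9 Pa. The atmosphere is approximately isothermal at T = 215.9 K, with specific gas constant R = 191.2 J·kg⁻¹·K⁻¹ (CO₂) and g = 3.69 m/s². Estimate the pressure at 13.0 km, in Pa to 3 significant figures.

P ≈ 260 Pa

Scale height: H = RT/g = 191.2 × 215.9 / 3.69 = 11187 m.
Between two levels, P₂ = P₁ exp(−Δz/H) with Δz = z₂ − z₁.
Δz = 13000 − 400.00 = 12600 m; Δz/H = 12600/11187 = 1.1263.
P₂ = 801.9 × exp(−1.1263) = 801.9 × 0.32423 = 260.00 Pa.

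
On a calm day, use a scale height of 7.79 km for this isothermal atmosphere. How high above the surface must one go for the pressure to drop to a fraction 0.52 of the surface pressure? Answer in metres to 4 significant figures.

z ≈ 5094 m

Set P/P₀ = exp(−z/H) = 0.52, so z = −H ln(0.52).
−ln(0.52) = 0.65393; z = 7790.0 × 0.65393 = 5094.1 m.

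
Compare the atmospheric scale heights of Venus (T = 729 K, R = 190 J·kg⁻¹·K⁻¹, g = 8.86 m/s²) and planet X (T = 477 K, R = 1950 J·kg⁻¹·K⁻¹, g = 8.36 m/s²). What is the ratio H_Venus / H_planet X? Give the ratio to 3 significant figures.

H_Venus/H_planet X ≈ 0.141

H = RT/g for each body.
H_Venus = 190 × 729 / 8.86 = 15633 m.
H_planet X = 1950 × 477 / 8.36 = 111260 m.
H_Venus/H_planet X = 15633/111260 = 0.14051.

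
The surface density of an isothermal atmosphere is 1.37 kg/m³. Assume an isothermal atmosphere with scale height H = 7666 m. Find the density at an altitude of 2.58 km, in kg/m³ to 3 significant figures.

ρ ≈ 0.978 kg/m³

In an isothermal atmosphere, density decays like pressure: ρ = ρ₀ exp(−z/H).
z/H = 2580.0/7666.0 = 0.33655; exp(−0.33655) = 0.71423.
ρ = 1.37 × 0.71423 = 0.97850 kg/m³.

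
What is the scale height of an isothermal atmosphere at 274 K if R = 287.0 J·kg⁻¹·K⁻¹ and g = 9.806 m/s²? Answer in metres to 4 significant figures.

The scale height of an isothermal atmosphere is H = RT/g.
H = 287.0 × 274 / 9.806 = 78638/9.806 = 8019.4 m.

H ≈ 8019 m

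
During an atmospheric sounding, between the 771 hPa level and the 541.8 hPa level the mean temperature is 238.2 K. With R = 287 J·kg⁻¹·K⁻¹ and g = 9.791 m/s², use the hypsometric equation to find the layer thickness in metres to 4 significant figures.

Δz ≈ 2463 m

Hypsometric equation: Δz = (R T̄/g) ln(P₁/P₂).
R T̄/g = 287 × 238.2 / 9.791 = 6982.3 m.
ln(771/541.8) = ln(1.4230) = 0.35277.
Δz = 6982.3 × 0.35277 = 2463.1 m.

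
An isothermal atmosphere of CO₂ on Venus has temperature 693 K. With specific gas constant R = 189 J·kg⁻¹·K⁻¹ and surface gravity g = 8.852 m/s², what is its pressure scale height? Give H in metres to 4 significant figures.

H ≈ 14800 m

The scale height of an isothermal atmosphere is H = RT/g.
H = 189 × 693 / 8.852 = 130980/8.852 = 14797 m.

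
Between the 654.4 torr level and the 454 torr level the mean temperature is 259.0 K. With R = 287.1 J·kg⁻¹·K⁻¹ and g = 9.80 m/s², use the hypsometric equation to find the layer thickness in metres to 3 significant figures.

Δz ≈ 2770 m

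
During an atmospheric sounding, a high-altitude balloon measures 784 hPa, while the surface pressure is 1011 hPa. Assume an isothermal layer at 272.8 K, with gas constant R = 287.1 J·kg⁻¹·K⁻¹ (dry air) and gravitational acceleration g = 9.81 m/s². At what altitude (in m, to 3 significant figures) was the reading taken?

Scale height: H = RT/g = 287.1 × 272.8 / 9.81 = 7983.8 m.
Invert the barometric formula: z = H ln(P₀/P).
P₀/P = 1011/784 = 1.2895; ln(1.2895) = 0.25425.
z = 7983.8 × 0.25425 = 2029.9 m.

z ≈ 2030 m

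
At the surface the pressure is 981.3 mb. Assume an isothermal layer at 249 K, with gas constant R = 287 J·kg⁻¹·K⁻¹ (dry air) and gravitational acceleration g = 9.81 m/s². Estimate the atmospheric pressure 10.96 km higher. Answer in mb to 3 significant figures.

Scale height: H = RT/g = 287 × 249 / 9.81 = 7284.7 m.
Barometric formula: P = P₀ exp(−z/H).
z/H = 10960/7284.7 = 1.5045; exp(−1.5045) = 0.22213.
P = 981.3 × 0.22213 = 217.98 mb.

P ≈ 218 mb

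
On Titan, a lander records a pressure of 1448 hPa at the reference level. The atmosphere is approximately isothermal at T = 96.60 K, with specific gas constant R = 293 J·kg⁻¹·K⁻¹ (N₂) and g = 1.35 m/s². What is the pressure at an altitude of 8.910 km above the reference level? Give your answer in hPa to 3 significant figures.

Scale height: H = RT/g = 293 × 96.60 / 1.35 = 20966 m.
Barometric formula: P = P₀ exp(−z/H).
z/H = 8910.0/20966 = 0.42497; exp(−0.42497) = 0.65379.
P = 1448 × 0.65379 = 946.69 hPa.

P ≈ 947 hPa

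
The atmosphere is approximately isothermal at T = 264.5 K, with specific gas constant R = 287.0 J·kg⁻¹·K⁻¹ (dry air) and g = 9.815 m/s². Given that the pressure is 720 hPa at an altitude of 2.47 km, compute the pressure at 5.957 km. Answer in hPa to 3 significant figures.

Scale height: H = RT/g = 287.0 × 264.5 / 9.815 = 7734.2 m.
Between two levels, P₂ = P₁ exp(−Δz/H) with Δz = z₂ − z₁.
Δz = 5957.0 − 2470.0 = 3487.0 m; Δz/H = 3487.0/7734.2 = 0.45085.
P₂ = 720 × exp(−0.45085) = 720 × 0.63709 = 458.70 hPa.

P ≈ 459 hPa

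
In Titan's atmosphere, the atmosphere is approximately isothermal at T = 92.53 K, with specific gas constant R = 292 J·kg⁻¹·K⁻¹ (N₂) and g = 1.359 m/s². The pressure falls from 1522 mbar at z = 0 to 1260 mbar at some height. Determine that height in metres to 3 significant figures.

Scale height: H = RT/g = 292 × 92.53 / 1.359 = 19881 m.
Invert the barometric formula: z = H ln(P₀/P).
P₀/P = 1522/1260 = 1.2079; ln(1.2079) = 0.18888.
z = 19881 × 0.18888 = 3755.1 m.

z ≈ 3760 m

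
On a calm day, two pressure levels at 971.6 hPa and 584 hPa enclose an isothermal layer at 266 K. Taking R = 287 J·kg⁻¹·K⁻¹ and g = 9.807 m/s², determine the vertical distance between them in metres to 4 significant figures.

Hypsometric equation: Δz = (R T̄/g) ln(P₁/P₂).
R T̄/g = 287 × 266 / 9.807 = 7784.4 m.
ln(971.6/584) = ln(1.6637) = 0.50904.
Δz = 7784.4 × 0.50904 = 3962.6 m.

Δz ≈ 3963 m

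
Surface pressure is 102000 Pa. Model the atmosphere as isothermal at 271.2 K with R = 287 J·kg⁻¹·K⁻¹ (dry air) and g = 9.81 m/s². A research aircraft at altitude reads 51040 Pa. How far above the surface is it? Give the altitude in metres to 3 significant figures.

z ≈ 5490 m

Scale height: H = RT/g = 287 × 271.2 / 9.81 = 7934.2 m.
Invert the barometric formula: z = H ln(P₀/P).
P₀/P = 102000/51040 = 1.9984; ln(1.9984) = 0.69235.
z = 7934.2 × 0.69235 = 5493.2 m.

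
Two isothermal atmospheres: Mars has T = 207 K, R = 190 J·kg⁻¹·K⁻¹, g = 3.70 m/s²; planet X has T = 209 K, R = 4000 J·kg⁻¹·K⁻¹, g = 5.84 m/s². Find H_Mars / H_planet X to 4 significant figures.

H = RT/g for each body.
H_Mars = 190 × 207 / 3.70 = 10630 m.
H_planet X = 4000 × 209 / 5.84 = 143150 m.
H_Mars/H_planet X = 10630/143150 = 0.074258.

H_Mars/H_planet X ≈ 0.07426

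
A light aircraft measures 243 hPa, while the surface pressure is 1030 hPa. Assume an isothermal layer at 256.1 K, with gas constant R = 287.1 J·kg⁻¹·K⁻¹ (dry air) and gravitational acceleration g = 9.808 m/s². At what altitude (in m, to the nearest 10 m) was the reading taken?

z ≈ 10830 m

Scale height: H = RT/g = 287.1 × 256.1 / 9.808 = 7496.6 m.
Invert the barometric formula: z = H ln(P₀/P).
P₀/P = 1030/243 = 4.2387; ln(4.2387) = 1.4443.
z = 7496.6 × 1.4443 = 10827 m.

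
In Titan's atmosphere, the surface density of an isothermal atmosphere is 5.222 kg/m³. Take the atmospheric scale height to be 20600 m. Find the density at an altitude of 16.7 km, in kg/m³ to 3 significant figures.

In an isothermal atmosphere, density decays like pressure: ρ = ρ₀ exp(−z/H).
z/H = 16700/20600 = 0.81068; exp(−0.81068) = 0.44456.
ρ = 5.222 × 0.44456 = 2.3215 kg/m³.

ρ ≈ 2.32 kg/m³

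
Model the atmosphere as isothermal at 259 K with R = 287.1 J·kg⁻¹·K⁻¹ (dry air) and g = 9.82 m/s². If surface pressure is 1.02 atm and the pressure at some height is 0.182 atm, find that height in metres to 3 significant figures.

Scale height: H = RT/g = 287.1 × 259 / 9.82 = 7572.2 m.
Invert the barometric formula: z = H ln(P₀/P).
P₀/P = 1.02/0.182 = 5.6044; ln(5.6044) = 1.7236.
z = 7572.2 × 1.7236 = 13051 m.

z ≈ 13100 m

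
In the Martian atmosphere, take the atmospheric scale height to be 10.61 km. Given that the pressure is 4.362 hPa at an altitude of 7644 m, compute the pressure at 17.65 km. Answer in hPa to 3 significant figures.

P ≈ 1.70 hPa

Between two levels, P₂ = P₁ exp(−Δz/H) with Δz = z₂ − z₁.
Δz = 17650 − 7644.0 = 10006 m; Δz/H = 10006/10610 = 0.94307.
P₂ = 4.362 × exp(−0.94307) = 4.362 × 0.38943 = 1.6987 hPa.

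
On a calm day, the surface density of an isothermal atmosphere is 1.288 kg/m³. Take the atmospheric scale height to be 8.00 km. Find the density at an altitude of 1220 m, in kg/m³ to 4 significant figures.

ρ ≈ 1.106 kg/m³

In an isothermal atmosphere, density decays like pressure: ρ = ρ₀ exp(−z/H).
z/H = 1220.0/8000.0 = 0.15250; exp(−0.15250) = 0.85856.
ρ = 1.288 × 0.85856 = 1.1058 kg/m³.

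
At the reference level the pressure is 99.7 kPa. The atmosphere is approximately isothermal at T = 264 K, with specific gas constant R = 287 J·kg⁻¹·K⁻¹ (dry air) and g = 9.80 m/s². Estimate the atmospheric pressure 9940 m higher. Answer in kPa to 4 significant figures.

P ≈ 27.56 kPa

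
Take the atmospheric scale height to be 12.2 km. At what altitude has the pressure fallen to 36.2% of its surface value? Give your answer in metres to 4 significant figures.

Set P/P₀ = exp(−z/H) = 0.362, so z = −H ln(0.362).
−ln(0.362) = 1.0161; z = 12200 × 1.0161 = 12396 m.

z ≈ 12400 m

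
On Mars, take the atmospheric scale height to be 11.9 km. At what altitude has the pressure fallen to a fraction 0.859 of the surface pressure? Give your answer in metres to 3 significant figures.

Set P/P₀ = exp(−z/H) = 0.859, so z = −H ln(0.859).
−ln(0.859) = 0.15199; z = 11900 × 0.15199 = 1808.7 m.

z ≈ 1810 m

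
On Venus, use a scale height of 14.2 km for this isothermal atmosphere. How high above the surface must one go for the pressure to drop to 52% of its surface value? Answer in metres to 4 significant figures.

z ≈ 9286 m

Set P/P₀ = exp(−z/H) = 0.52, so z = −H ln(0.52).
−ln(0.52) = 0.65393; z = 14200 × 0.65393 = 9285.8 m.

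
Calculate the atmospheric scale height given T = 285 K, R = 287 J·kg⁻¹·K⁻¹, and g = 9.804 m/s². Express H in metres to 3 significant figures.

H ≈ 8340 m

The scale height of an isothermal atmosphere is H = RT/g.
H = 287 × 285 / 9.804 = 81795/9.804 = 8343.0 m.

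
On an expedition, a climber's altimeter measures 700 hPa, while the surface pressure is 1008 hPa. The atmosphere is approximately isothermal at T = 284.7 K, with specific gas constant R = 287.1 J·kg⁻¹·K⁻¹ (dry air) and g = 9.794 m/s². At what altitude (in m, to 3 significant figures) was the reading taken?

z ≈ 3040 m

Scale height: H = RT/g = 287.1 × 284.7 / 9.794 = 8345.7 m.
Invert the barometric formula: z = H ln(P₀/P).
P₀/P = 1008/700 = 1.4400; ln(1.4400) = 0.36464.
z = 8345.7 × 0.36464 = 3043.2 m.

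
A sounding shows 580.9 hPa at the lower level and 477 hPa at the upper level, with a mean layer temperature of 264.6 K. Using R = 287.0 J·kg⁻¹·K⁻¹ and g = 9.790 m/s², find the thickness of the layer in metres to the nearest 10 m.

Δz ≈ 1530 m

Hypsometric equation: Δz = (R T̄/g) ln(P₁/P₂).
R T̄/g = 287.0 × 264.6 / 9.790 = 7756.9 m.
ln(580.9/477) = ln(1.2178) = 0.19705.
Δz = 7756.9 × 0.19705 = 1528.5 m.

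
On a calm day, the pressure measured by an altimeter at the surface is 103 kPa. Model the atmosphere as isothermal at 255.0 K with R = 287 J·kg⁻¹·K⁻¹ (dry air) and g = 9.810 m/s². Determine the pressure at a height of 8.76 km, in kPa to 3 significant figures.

Scale height: H = RT/g = 287 × 255.0 / 9.810 = 7460.2 m.
Barometric formula: P = P₀ exp(−z/H).
z/H = 8760.0/7460.2 = 1.1742; exp(−1.1742) = 0.30907.
P = 103 × 0.30907 = 31.834 kPa.

P ≈ 31.8 kPa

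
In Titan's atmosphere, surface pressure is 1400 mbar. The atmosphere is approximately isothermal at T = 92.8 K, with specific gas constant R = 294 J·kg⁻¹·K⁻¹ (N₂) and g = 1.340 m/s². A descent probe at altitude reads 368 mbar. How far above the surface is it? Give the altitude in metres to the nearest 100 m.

Scale height: H = RT/g = 294 × 92.8 / 1.340 = 20361 m.
Invert the barometric formula: z = H ln(P₀/P).
P₀/P = 1400/368 = 3.8043; ln(3.8043) = 1.3361.
z = 20361 × 1.3361 = 27204 m.

z ≈ 27200 m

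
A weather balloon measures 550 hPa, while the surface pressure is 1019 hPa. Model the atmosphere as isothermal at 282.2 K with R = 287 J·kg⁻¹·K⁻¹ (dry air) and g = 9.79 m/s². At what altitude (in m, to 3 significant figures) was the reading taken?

z ≈ 5100 m

Scale height: H = RT/g = 287 × 282.2 / 9.79 = 8272.9 m.
Invert the barometric formula: z = H ln(P₀/P).
P₀/P = 1019/550 = 1.8527; ln(1.8527) = 0.61664.
z = 8272.9 × 0.61664 = 5101.4 m.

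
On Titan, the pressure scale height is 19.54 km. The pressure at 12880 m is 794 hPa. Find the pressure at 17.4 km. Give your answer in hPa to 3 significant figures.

Between two levels, P₂ = P₁ exp(−Δz/H) with Δz = z₂ − z₁.
Δz = 17400 − 12880 = 4520.0 m; Δz/H = 4520.0/19540 = 0.23132.
P₂ = 794 × exp(−0.23132) = 794 × 0.79349 = 630.03 hPa.

P ≈ 630 hPa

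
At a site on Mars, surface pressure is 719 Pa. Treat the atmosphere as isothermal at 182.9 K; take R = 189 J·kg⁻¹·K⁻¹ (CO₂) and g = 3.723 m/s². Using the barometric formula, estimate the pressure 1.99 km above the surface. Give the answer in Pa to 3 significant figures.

P ≈ 580 Pa

Scale height: H = RT/g = 189 × 182.9 / 3.723 = 9285.0 m.
Barometric formula: P = P₀ exp(−z/H).
z/H = 1990.0/9285.0 = 0.21432; exp(−0.21432) = 0.80709.
P = 719 × 0.80709 = 580.30 Pa.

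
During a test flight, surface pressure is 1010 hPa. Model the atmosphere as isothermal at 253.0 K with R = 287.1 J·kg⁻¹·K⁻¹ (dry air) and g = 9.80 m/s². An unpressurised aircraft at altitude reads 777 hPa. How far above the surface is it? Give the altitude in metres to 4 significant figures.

Scale height: H = RT/g = 287.1 × 253.0 / 9.80 = 7411.9 m.
Invert the barometric formula: z = H ln(P₀/P).
P₀/P = 1010/777 = 1.2999; ln(1.2999) = 0.26229.
z = 7411.9 × 0.26229 = 1944.1 m.

z ≈ 1944 m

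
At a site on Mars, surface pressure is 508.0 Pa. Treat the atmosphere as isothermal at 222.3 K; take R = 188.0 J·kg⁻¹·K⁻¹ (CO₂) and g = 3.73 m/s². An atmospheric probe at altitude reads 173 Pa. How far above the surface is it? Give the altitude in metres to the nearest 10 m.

Scale height: H = RT/g = 188.0 × 222.3 / 3.73 = 11204 m.
Invert the barometric formula: z = H ln(P₀/P).
P₀/P = 508.0/173 = 2.9364; ln(2.9364) = 1.0772.
z = 11204 × 1.0772 = 12069 m.

z ≈ 12070 m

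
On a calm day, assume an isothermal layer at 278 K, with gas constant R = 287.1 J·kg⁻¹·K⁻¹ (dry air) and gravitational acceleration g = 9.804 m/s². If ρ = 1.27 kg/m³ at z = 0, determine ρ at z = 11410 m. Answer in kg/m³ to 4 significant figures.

Scale height: H = RT/g = 287.1 × 278 / 9.804 = 8140.9 m.
In an isothermal atmosphere, density decays like pressure: ρ = ρ₀ exp(−z/H).
z/H = 11410/8140.9 = 1.4016; exp(−1.4016) = 0.24620.
ρ = 1.27 × 0.24620 = 0.31267 kg/m³.

ρ ≈ 0.3127 kg/m³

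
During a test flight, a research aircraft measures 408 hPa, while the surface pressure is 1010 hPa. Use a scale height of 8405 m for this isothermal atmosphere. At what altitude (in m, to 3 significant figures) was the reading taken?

z ≈ 7620 m

Invert the barometric formula: z = H ln(P₀/P).
P₀/P = 1010/408 = 2.4755; ln(2.4755) = 0.90644.
z = 8405.0 × 0.90644 = 7618.6 m.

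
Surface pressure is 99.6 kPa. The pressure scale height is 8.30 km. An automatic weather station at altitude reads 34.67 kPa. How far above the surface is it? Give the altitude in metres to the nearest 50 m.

z ≈ 8750 m

Invert the barometric formula: z = H ln(P₀/P).
P₀/P = 99.6/34.67 = 2.8728; ln(2.8728) = 1.0553.
z = 8300.0 × 1.0553 = 8759.0 m.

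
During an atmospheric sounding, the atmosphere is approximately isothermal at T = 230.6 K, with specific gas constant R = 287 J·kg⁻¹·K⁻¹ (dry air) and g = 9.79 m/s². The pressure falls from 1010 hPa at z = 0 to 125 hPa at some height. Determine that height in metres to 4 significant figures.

Scale height: H = RT/g = 287 × 230.6 / 9.79 = 6760.2 m.
Invert the barometric formula: z = H ln(P₀/P).
P₀/P = 1010/125 = 8.0800; ln(8.0800) = 2.0894.
z = 6760.2 × 2.0894 = 14125 m.

z ≈ 14120 m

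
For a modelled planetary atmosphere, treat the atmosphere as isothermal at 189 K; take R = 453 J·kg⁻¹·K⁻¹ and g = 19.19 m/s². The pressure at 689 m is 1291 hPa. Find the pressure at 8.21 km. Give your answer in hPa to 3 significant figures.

P ≈ 239 hPa

Scale height: H = RT/g = 453 × 189 / 19.19 = 4461.5 m.
Between two levels, P₂ = P₁ exp(−Δz/H) with Δz = z₂ − z₁.
Δz = 8210.0 − 689.00 = 7521.0 m; Δz/H = 7521.0/4461.5 = 1.6858.
P₂ = 1291 × exp(−1.6858) = 1291 × 0.18530 = 239.22 hPa.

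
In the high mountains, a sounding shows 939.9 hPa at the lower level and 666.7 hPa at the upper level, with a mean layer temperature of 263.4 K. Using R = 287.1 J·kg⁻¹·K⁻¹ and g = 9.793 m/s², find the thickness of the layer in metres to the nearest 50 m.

Δz ≈ 2650 m

Hypsometric equation: Δz = (R T̄/g) ln(P₁/P₂).
R T̄/g = 287.1 × 263.4 / 9.793 = 7722.1 m.
ln(939.9/666.7) = ln(1.4098) = 0.34345.
Δz = 7722.1 × 0.34345 = 2652.2 m.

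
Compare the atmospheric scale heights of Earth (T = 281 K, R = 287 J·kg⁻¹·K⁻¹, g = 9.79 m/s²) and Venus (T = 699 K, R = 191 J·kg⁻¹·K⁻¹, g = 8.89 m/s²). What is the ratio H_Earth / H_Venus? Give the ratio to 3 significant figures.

H = RT/g for each body.
H_Earth = 287 × 281 / 9.79 = 8237.7 m.
H_Venus = 191 × 699 / 8.89 = 15018 m.
H_Earth/H_Venus = 8237.7/15018 = 0.54852.

H_Earth/H_Venus ≈ 0.549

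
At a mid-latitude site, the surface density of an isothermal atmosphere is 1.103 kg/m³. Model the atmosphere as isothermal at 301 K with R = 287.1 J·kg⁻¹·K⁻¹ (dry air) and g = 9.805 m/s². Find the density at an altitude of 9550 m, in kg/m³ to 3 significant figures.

Scale height: H = RT/g = 287.1 × 301 / 9.805 = 8813.6 m.
In an isothermal atmosphere, density decays like pressure: ρ = ρ₀ exp(−z/H).
z/H = 9550.0/8813.6 = 1.0836; exp(−1.0836) = 0.33838.
ρ = 1.103 × 0.33838 = 0.37323 kg/m³.

ρ ≈ 0.373 kg/m³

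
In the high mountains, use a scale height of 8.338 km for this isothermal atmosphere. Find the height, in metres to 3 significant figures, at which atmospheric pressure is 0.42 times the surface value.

z ≈ 7230 m

Set P/P₀ = exp(−z/H) = 0.42, so z = −H ln(0.42).
−ln(0.42) = 0.86750; z = 8338.0 × 0.86750 = 7233.2 m.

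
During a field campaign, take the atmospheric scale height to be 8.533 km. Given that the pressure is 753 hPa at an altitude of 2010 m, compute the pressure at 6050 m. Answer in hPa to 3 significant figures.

P ≈ 469 hPa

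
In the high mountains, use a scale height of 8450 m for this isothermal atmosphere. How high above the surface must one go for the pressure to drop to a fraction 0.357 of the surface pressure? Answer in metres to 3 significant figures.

Set P/P₀ = exp(−z/H) = 0.357, so z = −H ln(0.357).
−ln(0.357) = 1.0300; z = 8450.0 × 1.0300 = 8703.5 m.

z ≈ 8700 m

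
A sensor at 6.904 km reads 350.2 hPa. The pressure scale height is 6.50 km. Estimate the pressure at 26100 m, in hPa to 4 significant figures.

Between two levels, P₂ = P₁ exp(−Δz/H) with Δz = z₂ − z₁.
Δz = 26100 − 6904.0 = 19196 m; Δz/H = 19196/6500.0 = 2.9532.
P₂ = 350.2 × exp(−2.9532) = 350.2 × 0.052172 = 18.271 hPa.

P ≈ 18.27 hPa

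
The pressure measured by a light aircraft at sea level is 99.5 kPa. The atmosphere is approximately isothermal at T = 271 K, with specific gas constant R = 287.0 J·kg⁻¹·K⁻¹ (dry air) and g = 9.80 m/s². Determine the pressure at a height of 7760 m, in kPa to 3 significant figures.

Scale height: H = RT/g = 287.0 × 271 / 9.80 = 7936.4 m.
Barometric formula: P = P₀ exp(−z/H).
z/H = 7760.0/7936.4 = 0.97777; exp(−0.97777) = 0.37615.
P = 99.5 × 0.37615 = 37.427 kPa.

P ≈ 37.4 kPa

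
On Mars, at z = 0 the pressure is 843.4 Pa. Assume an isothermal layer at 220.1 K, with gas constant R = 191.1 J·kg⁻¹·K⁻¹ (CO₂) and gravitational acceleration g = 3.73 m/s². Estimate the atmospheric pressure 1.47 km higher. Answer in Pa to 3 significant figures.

Scale height: H = RT/g = 191.1 × 220.1 / 3.73 = 11276 m.
Barometric formula: P = P₀ exp(−z/H).
z/H = 1470.0/11276 = 0.13037; exp(−0.13037) = 0.87777.
P = 843.4 × 0.87777 = 740.31 Pa.

P ≈ 740 Pa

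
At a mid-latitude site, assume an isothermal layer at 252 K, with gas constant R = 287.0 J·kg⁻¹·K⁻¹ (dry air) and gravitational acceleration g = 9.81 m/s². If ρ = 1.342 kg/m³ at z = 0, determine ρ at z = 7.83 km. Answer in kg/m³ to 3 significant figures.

ρ ≈ 0.464 kg/m³

Scale height: H = RT/g = 287.0 × 252 / 9.81 = 7372.5 m.
In an isothermal atmosphere, density decays like pressure: ρ = ρ₀ exp(−z/H).
z/H = 7830.0/7372.5 = 1.0621; exp(−1.0621) = 0.34573.
ρ = 1.342 × 0.34573 = 0.46397 kg/m³.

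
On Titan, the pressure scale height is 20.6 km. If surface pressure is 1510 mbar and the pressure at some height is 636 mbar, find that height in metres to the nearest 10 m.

Invert the barometric formula: z = H ln(P₀/P).
P₀/P = 1510/636 = 2.3742; ln(2.3742) = 0.86466.
z = 20600 × 0.86466 = 17812 m.

z ≈ 17810 m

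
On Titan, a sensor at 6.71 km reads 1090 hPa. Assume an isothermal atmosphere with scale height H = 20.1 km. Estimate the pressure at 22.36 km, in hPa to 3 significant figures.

Between two levels, P₂ = P₁ exp(−Δz/H) with Δz = z₂ − z₁.
Δz = 22360 − 6710.0 = 15650 m; Δz/H = 15650/20100 = 0.77861.
P₂ = 1090 × exp(−0.77861) = 1090 × 0.45904 = 500.35 hPa.

P ≈ 500 hPa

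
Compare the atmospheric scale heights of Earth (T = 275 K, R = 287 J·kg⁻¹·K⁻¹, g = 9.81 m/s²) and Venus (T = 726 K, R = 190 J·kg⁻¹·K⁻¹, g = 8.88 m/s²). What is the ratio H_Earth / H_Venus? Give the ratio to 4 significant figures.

H_Earth/H_Venus ≈ 0.5179

H = RT/g for each body.
H_Earth = 287 × 275 / 9.81 = 8045.4 m.
H_Venus = 190 × 726 / 8.88 = 15534 m.
H_Earth/H_Venus = 8045.4/15534 = 0.51792.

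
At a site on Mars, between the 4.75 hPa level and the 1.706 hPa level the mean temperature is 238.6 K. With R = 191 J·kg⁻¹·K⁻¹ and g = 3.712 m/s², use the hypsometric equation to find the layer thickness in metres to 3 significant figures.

Δz ≈ 12600 m

Hypsometric equation: Δz = (R T̄/g) ln(P₁/P₂).
R T̄/g = 191 × 238.6 / 3.712 = 12277 m.
ln(4.75/1.706) = ln(2.7843) = 1.0240.
Δz = 12277 × 1.0240 = 12572 m.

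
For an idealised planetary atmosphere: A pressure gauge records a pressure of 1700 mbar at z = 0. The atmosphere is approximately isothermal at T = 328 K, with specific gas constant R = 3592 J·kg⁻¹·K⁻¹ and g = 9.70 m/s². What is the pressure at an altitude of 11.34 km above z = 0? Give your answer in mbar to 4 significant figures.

Scale height: H = RT/g = 3592 × 328 / 9.70 = 121460 m.
Barometric formula: P = P₀ exp(−z/H).
z/H = 11340/121460 = 0.093364; exp(−0.093364) = 0.91086.
P = 1700 × 0.91086 = 1548.5 mbar.

P ≈ 1548 mbar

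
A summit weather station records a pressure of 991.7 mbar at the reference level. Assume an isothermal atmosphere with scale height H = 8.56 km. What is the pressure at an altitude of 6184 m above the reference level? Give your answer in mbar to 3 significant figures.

Barometric formula: P = P₀ exp(−z/H).
z/H = 6184.0/8560.0 = 0.72243; exp(−0.72243) = 0.48557.
P = 991.7 × 0.48557 = 481.54 mbar.

P ≈ 482 mbar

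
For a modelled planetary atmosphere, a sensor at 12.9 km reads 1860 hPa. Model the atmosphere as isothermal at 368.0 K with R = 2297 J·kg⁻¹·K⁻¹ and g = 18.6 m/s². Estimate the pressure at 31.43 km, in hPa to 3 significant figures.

P ≈ 1240 hPa

Scale height: H = RT/g = 2297 × 368.0 / 18.6 = 45446 m.
Between two levels, P₂ = P₁ exp(−Δz/H) with Δz = z₂ − z₁.
Δz = 31430 − 12900 = 18530 m; Δz/H = 18530/45446 = 0.40774.
P₂ = 1860 × exp(−0.40774) = 1860 × 0.66515 = 1237.2 hPa.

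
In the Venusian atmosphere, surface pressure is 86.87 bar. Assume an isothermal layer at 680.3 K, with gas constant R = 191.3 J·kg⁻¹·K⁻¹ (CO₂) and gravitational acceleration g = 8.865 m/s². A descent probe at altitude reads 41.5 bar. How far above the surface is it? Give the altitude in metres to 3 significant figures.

z ≈ 10800 m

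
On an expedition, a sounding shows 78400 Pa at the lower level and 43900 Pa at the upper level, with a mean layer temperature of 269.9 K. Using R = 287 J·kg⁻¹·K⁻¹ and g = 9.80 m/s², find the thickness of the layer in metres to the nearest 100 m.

Hypsometric equation: Δz = (R T̄/g) ln(P₁/P₂).
R T̄/g = 287 × 269.9 / 9.80 = 7904.2 m.
ln(78400/43900) = ln(1.7859) = 0.57992.
Δz = 7904.2 × 0.57992 = 4583.8 m.

Δz ≈ 4600 m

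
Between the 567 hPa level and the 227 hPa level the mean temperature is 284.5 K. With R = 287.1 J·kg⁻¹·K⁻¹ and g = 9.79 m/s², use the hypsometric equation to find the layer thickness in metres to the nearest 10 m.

Hypsometric equation: Δz = (R T̄/g) ln(P₁/P₂).
R T̄/g = 287.1 × 284.5 / 9.79 = 8343.2 m.
ln(567/227) = ln(2.4978) = 0.91541.
Δz = 8343.2 × 0.91541 = 7637.4 m.

Δz ≈ 7640 m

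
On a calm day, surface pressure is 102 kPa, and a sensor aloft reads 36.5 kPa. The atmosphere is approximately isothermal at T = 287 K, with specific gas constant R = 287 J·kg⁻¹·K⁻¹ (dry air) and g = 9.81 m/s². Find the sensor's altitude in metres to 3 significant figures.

Scale height: H = RT/g = 287 × 287 / 9.81 = 8396.4 m.
Invert the barometric formula: z = H ln(P₀/P).
P₀/P = 102/36.5 = 2.7945; ln(2.7945) = 1.0277.
z = 8396.4 × 1.0277 = 8629.0 m.

z ≈ 8630 m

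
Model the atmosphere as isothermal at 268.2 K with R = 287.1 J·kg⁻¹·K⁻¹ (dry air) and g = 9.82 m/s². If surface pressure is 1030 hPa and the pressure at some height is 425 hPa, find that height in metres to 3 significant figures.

Scale height: H = RT/g = 287.1 × 268.2 / 9.82 = 7841.2 m.
Invert the barometric formula: z = H ln(P₀/P).
P₀/P = 1030/425 = 2.4235; ln(2.4235) = 0.88521.
z = 7841.2 × 0.88521 = 6941.1 m.

z ≈ 6940 m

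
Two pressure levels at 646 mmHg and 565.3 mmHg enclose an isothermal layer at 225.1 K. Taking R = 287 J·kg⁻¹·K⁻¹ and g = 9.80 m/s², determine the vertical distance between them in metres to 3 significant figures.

Hypsometric equation: Δz = (R T̄/g) ln(P₁/P₂).
R T̄/g = 287 × 225.1 / 9.80 = 6592.2 m.
ln(646/565.3) = ln(1.1428) = 0.13348.
Δz = 6592.2 × 0.13348 = 879.93 m.

Δz ≈ 880 m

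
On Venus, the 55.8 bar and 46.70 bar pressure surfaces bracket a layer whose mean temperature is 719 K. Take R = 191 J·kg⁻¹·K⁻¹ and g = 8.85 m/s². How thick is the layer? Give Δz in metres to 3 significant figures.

Hypsometric equation: Δz = (R T̄/g) ln(P₁/P₂).
R T̄/g = 191 × 719 / 8.85 = 15517 m.
ln(55.8/46.70) = ln(1.1949) = 0.17806.
Δz = 15517 × 0.17806 = 2763.0 m.

Δz ≈ 2760 m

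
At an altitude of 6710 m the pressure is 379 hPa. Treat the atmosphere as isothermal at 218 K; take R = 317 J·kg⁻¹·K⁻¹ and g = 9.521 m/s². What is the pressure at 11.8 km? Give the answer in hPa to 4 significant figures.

P ≈ 188.0 hPa

Scale height: H = RT/g = 317 × 218 / 9.521 = 7258.3 m.
Between two levels, P₂ = P₁ exp(−Δz/H) with Δz = z₂ − z₁.
Δz = 11800 − 6710.0 = 5090.0 m; Δz/H = 5090.0/7258.3 = 0.70127.
P₂ = 379 × exp(−0.70127) = 379 × 0.49596 = 187.97 hPa.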